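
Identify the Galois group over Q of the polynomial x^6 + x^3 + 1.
The polynomial f is an irreducible sextic over Q, so G = Gal(f/Q) is one of the 16 transitive subgroups 6T1, ..., 6T16 of S_6. The discriminant of f is -19683, which is not a perfect square, so G is not contained in A_6. The transitive groups of degree 6 not contained in A_6 are: C_6 (6T1, order 6), S_3 (6T2, order 6), D_6 (6T3, order 12), C_3 x S_3 (6T5, order 18), A_4 x C_2 (6T6, order 24), S_4 (6T8, order 24), S_3 x S_3 (6T9, order 36), S_4 x C_2 (6T11, order 48), (S_3 x S_3) : C_2 (6T13, order 72), PGL(2,5) (6T14, order 120), S_6 (6T16, order 720). By Dedekind's theorem, for a prime p not dividing disc(f) the degrees of the irreducible factors of f mod p form the cycle type of an element of G. Factoring f modulo the 37 such primes p <= 163 (skipping 3, which divides the discriminant), each new pattern first appears at: mod 2: f = (x^6 + x^3 + 1), pattern 6; mod 7: f = (x^3 + 3)(x^3 + 5), pattern 3+3; mod 17: f = (x^2 + 3x + 1)(x^2 + 4x + 1)(x^2 + 10x + 1), pattern 2+2+2; mod 19: f = (x + 2)(x + 3)(x + 10)(x + 13)(x + 14)(x + 15), pattern 1+1+1+1+1+1. No other pattern occurs in this range, so the set of observed cycle types is {6, 3+3, 2+2+2, 1+1+1+1+1+1}. The candidates containing elements of all these cycle types are C_6 (6T1) of order 6, D_6 (6T3) of order 12, C_3 x S_3 (6T5) of order 18, A_4 x C_2 (6T6) of order 24, S_3 x S_3 (6T9) of order 36, S_4 x C_2 (6T11) of order 48, (S_3 x S_3) : C_2 (6T13) of order 72, PGL(2,5) (6T14) of order 120, S_6 (6T16) of order 720; the others are excluded. The observed types are precisely the cycle types that occur in C_6 (6T1). Each of the other remaining candidates has further cycle types, and by the Chebotarev density theorem the matching factorization patterns would occur for a proportion of primes equal to their share of the group: D_6 (6T3) additionally contains elements of type 2+2+1+1 (3 of its 12 elements, about 25% of primes); C_3 x S_3 (6T5) additionally contains elements of type 3+1+1+1 (4 of its 18 elements, about 22% of primes); A_4 x C_2 (6T6) additionally contains elements of type 2+2+1+1, 2+1+1+1+1 (6 of its 24 elements, about 25% of primes); S_3 x S_3 (6T9) additionally contains elements of type 3+1+1+1, 2+2+1+1 (13 of its 36 elements, about 36% of primes); S_4 x C_2 (6T11) additionally contains elements of type 4+2, 4+1+1, 2+2+1+1, 2+1+1+1+1 (24 of its 48 elements, about 50% of primes); (S_3 x S_3) : C_2 (6T13) additionally contains elements of type 4+2, 3+2+1, 3+1+1+1, 2+2+1+1, 2+1+1+1+1 (49 of its 72 elements, about 68% of primes); PGL(2,5) (6T14) additionally contains elements of type 5+1, 4+1+1, 2+2+1+1 (69 of its 120 elements, about 58% of primes); S_6 (6T16) additionally contains elements of type 5+1, 4+2, 4+1+1, 3+2+1, 3+1+1+1, 2+2+1+1, 2+1+1+1+1 (544 of its 720 elements, about 76% of primes). None of the 37 primes tested shows any such pattern (for each of these groups the chance of that is below 10^-4), which rules them out. Hence G = C_6 (6T1), of order 6.

C_6 (also written C6)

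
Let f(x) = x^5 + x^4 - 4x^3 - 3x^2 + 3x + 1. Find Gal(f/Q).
C_5 (also written C5)

The polynomial f is an irreducible quintic over Q, so G = Gal(f/Q) is a transitive subgroup of S_5: one of C_5 (5T1, order 5), D_5 (5T2, order 10), F_20 (5T3, order 20), A_5 (5T4, order 60) or S_5 (5T5, order 120). The discriminant of f is 14641 = 121^2, a perfect square, so G is contained in A_5. The transitive groups of degree 5 contained in A_5 are: C_5 (5T1, order 5), D_5 (5T2, order 10), A_5 (5T4, order 60). By Dedekind's theorem, for a prime p not dividing disc(f) the degrees of the irreducible factors of f mod p form the cycle type of an element of G. Factoring f modulo the 14 such primes p <= 47 (skipping 11, which divides the discriminant), each new pattern first appears at: mod 2: f = (x^5 + x^4 + x^2 + x + 1), pattern 5; mod 23: f = (x + 9)(x + 12)(x + 13)(x + 17)(x + 19), pattern 1+1+1+1+1. No other pattern occurs in this range, so the set of observed cycle types is {5, 1+1+1+1+1}. The candidates containing elements of all these cycle types are C_5 (5T1) of order 5, D_5 (5T2) of order 10, A_5 (5T4) of order 60; the others are excluded. The observed types are precisely the cycle types that occur in C_5 (5T1). Each of the other remaining candidates has further cycle types, and by the Chebotarev density theorem the matching factorization patterns would occur for a proportion of primes equal to their share of the group: D_5 (5T2) additionally contains elements of type 2+2+1 (5 of its 10 elements, about 50% of primes); A_5 (5T4) additionally contains elements of type 3+1+1, 2+2+1 (35 of its 60 elements, about 58% of primes). None of the 14 primes tested shows any such pattern (for each of these groups the chance of that is below 10^-4), which rules them out. Hence G = C_5 (5T1), of order 5.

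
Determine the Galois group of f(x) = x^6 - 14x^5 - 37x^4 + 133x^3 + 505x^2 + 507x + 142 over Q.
The polynomial f is an irreducible sextic over Q, so G = Gal(f/Q) is one of the 16 transitive subgroups 6T1, ..., 6T16 of S_6. The discriminant of f is 30991489 = 5567^2, a perfect square, so G is contained in A_6. The transitive groups of degree 6 contained in A_6 are: A_4 (6T4, order 12), S_4 (6T7, order 24), (C_3 x C_3) : C_4 (6T10, order 36), PSL(2,5) (6T12, order 60), A_6 (6T15, order 360). By Dedekind's theorem, for a prime p not dividing disc(f) the degrees of the irreducible factors of f mod p form the cycle type of an element of G. Factoring f modulo the 21 such primes p <= 79 (skipping 19, which divides the discriminant), each new pattern first appears at: mod 2: f = (x)(x^5 + x^3 + x^2 + x + 1), pattern 5+1; mod 7: f = (x^3 + 3x^2 + 3x + 5)(x^3 + 4x^2 + 4x + 6), pattern 3+3; mod 61: f = (x + 48)(x + 54)(x^2 + 7x + 25)(x^2 + 60x + 35), pattern 2+2+1+1. No other pattern occurs in this range, so the set of observed cycle types is {5+1, 3+3, 2+2+1+1}. The candidates containing elements of all these cycle types are PSL(2,5) (6T12) of order 60, A_6 (6T15) of order 360; the others are excluded. The observed types are precisely the cycle types that occur in PSL(2,5) (6T12) (apart from the identity). Each of the other remaining candidates has further cycle types, and by the Chebotarev density theorem the matching factorization patterns would occur for a proportion of primes equal to their share of the group: A_6 (6T15) additionally contains elements of type 4+2, 3+1+1+1 (130 of its 360 elements, about 36% of primes). None of the 21 primes tested shows any such pattern (for each of these groups the chance of that is below 10^-4), which rules them out. Hence G = PSL(2,5) (6T12), of order 60.

PSL(2,5)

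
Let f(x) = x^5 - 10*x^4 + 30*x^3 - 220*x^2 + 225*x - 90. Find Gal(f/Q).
The polynomial f is an irreducible quintic over Q, so G = Gal(f/Q) is a transitive subgroup of S_5: one of C_5 (5T1, order 5), D_5 (5T2, order 10), F_20 (5T3, order 20), A_5 (5T4, order 60) or S_5 (5T5, order 120). The discriminant of f is 681836544000000 = 26112000^2, a perfect square, so G is contained in A_5. The transitive groups of degree 5 contained in A_5 are: C_5 (5T1, order 5), D_5 (5T2, order 10), A_5 (5T4, order 60). By Dedekind's theorem, for a prime p not dividing disc(f) the degrees of the irreducible factors of f mod p form the cycle type of an element of G. Factoring f modulo the 23 such primes p <= 103 (skipping 2, 3, 5, 17, which divide the discriminant), each new pattern first appears at: mod 7: f = (x^5 + 4x^4 + 2x^3 + 4x^2 + x + 1), pattern 5; mod 29: f = (x + 15)(x^2 + 13x + 8)(x^2 + 20x + 21), pattern 2+2+1. No other pattern occurs in this range, so the set of observed cycle types is {5, 2+2+1}. The candidates containing elements of all these cycle types are D_5 (5T2) of order 10, A_5 (5T4) of order 60; the others are excluded. The observed types are precisely the cycle types that occur in D_5 (5T2) (apart from the identity). Each of the other remaining candidates has further cycle types, and by the Chebotarev density theorem the matching factorization patterns would occur for a proportion of primes equal to their share of the group: A_5 (5T4) additionally contains elements of type 3+1+1 (20 of its 60 elements, about 33% of primes). None of the 23 primes tested shows any such pattern (for each of these groups the chance of that is below 10^-4), which rules them out. Hence G = D_5 (5T2), of order 10.

D_5 (order 10)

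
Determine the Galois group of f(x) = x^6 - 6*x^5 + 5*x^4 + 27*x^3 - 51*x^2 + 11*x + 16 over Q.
PSL(2,5) (also written A5(6))

The polynomial f is an irreducible sextic over Q, so G = Gal(f/Q) is one of the 16 transitive subgroups 6T1, ..., 6T16 of S_6. The discriminant of f is 30991489 = 5567^2, a perfect square, so G is contained in A_6. The transitive groups of degree 6 contained in A_6 are: A_4 (6T4, order 12), S_4 (6T7, order 24), (C_3 x C_3) : C_4 (6T10, order 36), PSL(2,5) (6T12, order 60), A_6 (6T15, order 360). By Dedekind's theorem, for a prime p not dividing disc(f) the degrees of the irreducible factors of f mod p form the cycle type of an element of G. Factoring f modulo the 21 such primes p <= 79 (skipping 19, which divides the discriminant), each new pattern first appears at: mod 2: f = (x)(x^5 + x^3 + x^2 + x + 1), pattern 5+1; mod 7: f = (x^3 + 2x^2 + 4x + 5)(x^3 + 6x^2 + 3x + 6), pattern 3+3; mod 61: f = (x + 1)(x + 23)(x^2 + 44x + 55)(x^2 + 48x + 60), pattern 2+2+1+1. No other pattern occurs in this range, so the set of observed cycle types is {5+1, 3+3, 2+2+1+1}. The candidates containing elements of all these cycle types are PSL(2,5) (6T12) of order 60, A_6 (6T15) of order 360; the others are excluded. The observed types are precisely the cycle types that occur in PSL(2,5) (6T12) (apart from the identity). Each of the other remaining candidates has further cycle types, and by the Chebotarev density theorem the matching factorization patterns would occur for a proportion of primes equal to their share of the group: A_6 (6T15) additionally contains elements of type 4+2, 3+1+1+1 (130 of its 360 elements, about 36% of primes). None of the 21 primes tested shows any such pattern (for each of these groups the chance of that is below 10^-4), which rules them out. Hence G = PSL(2,5) (6T12), of order 60.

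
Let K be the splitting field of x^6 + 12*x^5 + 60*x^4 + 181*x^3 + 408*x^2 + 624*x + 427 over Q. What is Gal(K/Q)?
(S_3 x S_3) : C_2

The polynomial f is an irreducible sextic over Q, so G = Gal(f/Q) is one of the 16 transitive subgroups 6T1, ..., 6T16 of S_6. The discriminant of f is -2573642648187, which is not a perfect square, so G is not contained in A_6. The transitive groups of degree 6 not contained in A_6 are: C_6 (6T1, order 6), S_3 (6T2, order 6), D_6 (6T3, order 12), C_3 x S_3 (6T5, order 18), A_4 x C_2 (6T6, order 24), S_4 (6T8, order 24), S_3 x S_3 (6T9, order 36), S_4 x C_2 (6T11, order 48), (S_3 x S_3) : C_2 (6T13, order 72), PGL(2,5) (6T14, order 120), S_6 (6T16, order 720). By Dedekind's theorem, for a prime p not dividing disc(f) the degrees of the irreducible factors of f mod p form the cycle type of an element of G. Factoring f modulo the 26 such primes p <= 127 (skipping 3, 13, 17, 41, 43, which divide the discriminant), each new pattern first appears at: mod 2: f = (x^6 + x^3 + 1), pattern 6; mod 7: f = (x)(x^2 + 3x + 5)(x^3 + 2x^2 + 3), pattern 3+2+1; mod 11: f = (x^2 + 6x + 10)(x^4 + 6x^3 + 3x^2 + 4x + 2), pattern 4+2; mod 31: f = (x + 6)(x + 25)(x^2 + 21x + 22)(x^2 + 22x + 15), pattern 2+2+1+1; mod 61: f = (x)(x + 9)(x + 34)(x + 51)(x^2 + 40x + 23), pattern 2+1+1+1+1; mod 97: f = (x + 9)(x + 64)(x + 75)(x^3 + 58x^2 + 72x + 51), pattern 3+1+1+1; mod 113: f = (x^2 + 12x + 90)(x^2 + 42x + 44)(x^2 + 71x + 108), pattern 2+2+2; mod 127: f = (x^3 + 55x^2 + 124x + 54)(x^3 + 84x^2 + 15x + 62), pattern 3+3. No other pattern occurs in this range, so the set of observed cycle types is {6, 3+2+1, 4+2, 2+2+1+1, 2+1+1+1+1, 3+1+1+1, 2+2+2, 3+3}. The candidates containing elements of all these cycle types are (S_3 x S_3) : C_2 (6T13) of order 72, S_6 (6T16) of order 720; the others are excluded. The observed types are precisely the cycle types that occur in (S_3 x S_3) : C_2 (6T13) (apart from the identity). Each of the other remaining candidates has further cycle types, and by the Chebotarev density theorem the matching factorization patterns would occur for a proportion of primes equal to their share of the group: S_6 (6T16) additionally contains elements of type 5+1, 4+1+1 (234 of its 720 elements, about 32% of primes). None of the 26 primes tested shows any such pattern (for each of these groups the chance of that is below 10^-4), which rules them out. Hence G = (S_3 x S_3) : C_2 (6T13), of order 72.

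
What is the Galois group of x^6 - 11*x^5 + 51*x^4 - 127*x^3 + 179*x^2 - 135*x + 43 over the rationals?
The polynomial f is an irreducible sextic over Q, so G = Gal(f/Q) is one of the 16 transitive subgroups 6T1, ..., 6T16 of S_6. The discriminant of f is -16807, which is not a perfect square, so G is not contained in A_6. The transitive groups of degree 6 not contained in A_6 are: C_6 (6T1, order 6), S_3 (6T2, order 6), D_6 (6T3, order 12), C_3 x S_3 (6T5, order 18), A_4 x C_2 (6T6, order 24), S_4 (6T8, order 24), S_3 x S_3 (6T9, order 36), S_4 x C_2 (6T11, order 48), (S_3 x S_3) : C_2 (6T13, order 72), PGL(2,5) (6T14, order 120), S_6 (6T16, order 720). By Dedekind's theorem, for a prime p not dividing disc(f) the degrees of the irreducible factors of f mod p form the cycle type of an element of G. Factoring f modulo the 37 such primes p <= 163 (skipping 7, which divides the discriminant), each new pattern first appears at: mod 2: f = (x^3 + x + 1)(x^3 + x^2 + 1), pattern 3+3; mod 3: f = (x^6 + x^5 + 2x^3 + 2x^2 + 1), pattern 6; mod 13: f = (x^2 + x + 8)(x^2 + 2x + 6)(x^2 + 12x + 12), pattern 2+2+2; mod 29: f = (x + 2)(x + 3)(x + 4)(x + 7)(x + 11)(x + 20), pattern 1+1+1+1+1+1. No other pattern occurs in this range, so the set of observed cycle types is {3+3, 6, 2+2+2, 1+1+1+1+1+1}. The candidates containing elements of all these cycle types are C_6 (6T1) of order 6, D_6 (6T3) of order 12, C_3 x S_3 (6T5) of order 18, A_4 x C_2 (6T6) of order 24, S_3 x S_3 (6T9) of order 36, S_4 x C_2 (6T11) of order 48, (S_3 x S_3) : C_2 (6T13) of order 72, PGL(2,5) (6T14) of order 120, S_6 (6T16) of order 720; the others are excluded. The observed types are precisely the cycle types that occur in C_6 (6T1). Each of the other remaining candidates has further cycle types, and by the Chebotarev density theorem the matching factorization patterns would occur for a proportion of primes equal to their share of the group: D_6 (6T3) additionally contains elements of type 2+2+1+1 (3 of its 12 elements, about 25% of primes); C_3 x S_3 (6T5) additionally contains elements of type 3+1+1+1 (4 of its 18 elements, about 22% of primes); A_4 x C_2 (6T6) additionally contains elements of type 2+2+1+1, 2+1+1+1+1 (6 of its 24 elements, about 25% of primes); S_3 x S_3 (6T9) additionally contains elements of type 3+1+1+1, 2+2+1+1 (13 of its 36 elements, about 36% of primes); S_4 x C_2 (6T11) additionally contains elements of type 4+2, 4+1+1, 2+2+1+1, 2+1+1+1+1 (24 of its 48 elements, about 50% of primes); (S_3 x S_3) : C_2 (6T13) additionally contains elements of type 4+2, 3+2+1, 3+1+1+1, 2+2+1+1, 2+1+1+1+1 (49 of its 72 elements, about 68% of primes); PGL(2,5) (6T14) additionally contains elements of type 5+1, 4+1+1, 2+2+1+1 (69 of its 120 elements, about 58% of primes); S_6 (6T16) additionally contains elements of type 5+1, 4+2, 4+1+1, 3+2+1, 3+1+1+1, 2+2+1+1, 2+1+1+1+1 (544 of its 720 elements, about 76% of primes). None of the 37 primes tested shows any such pattern (for each of these groups the chance of that is below 10^-4), which rules them out. Hence G = C_6 (6T1), of order 6.

C_6, the cyclic group of order 6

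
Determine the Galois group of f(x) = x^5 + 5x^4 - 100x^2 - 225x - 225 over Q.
The polynomial f is an irreducible quintic over Q, so G = Gal(f/Q) is a transitive subgroup of S_5: one of C_5 (5T1, order 5), D_5 (5T2, order 10), F_20 (5T3, order 20), A_5 (5T4, order 60) or S_5 (5T5, order 120). The discriminant of f is 23040000000000 = 4800000^2, a perfect square, so G is contained in A_5. The transitive groups of degree 5 contained in A_5 are: C_5 (5T1, order 5), D_5 (5T2, order 10), A_5 (5T4, order 60). By Dedekind's theorem, for a prime p not dividing disc(f) the degrees of the irreducible factors of f mod p form the cycle type of an element of G. Factoring f modulo the 23 such primes p <= 101 (skipping 2, 3, 5, which divide the discriminant), each new pattern first appears at: mod 7: f = (x^5 + 5x^4 + 5x^2 + 6x + 6), pattern 5; mod 17: f = (x + 16)(x^2 + x + 6)(x^2 + 5x + 12), pattern 2+2+1. No other pattern occurs in this range, so the set of observed cycle types is {5, 2+2+1}. The candidates containing elements of all these cycle types are D_5 (5T2) of order 10, A_5 (5T4) of order 60; the others are excluded. The observed types are precisely the cycle types that occur in D_5 (5T2) (apart from the identity). Each of the other remaining candidates has further cycle types, and by the Chebotarev density theorem the matching factorization patterns would occur for a proportion of primes equal to their share of the group: A_5 (5T4) additionally contains elements of type 3+1+1 (20 of its 60 elements, about 33% of primes). None of the 23 primes tested shows any such pattern (for each of these groups the chance of that is below 10^-4), which rules them out. Hence G = D_5 (5T2), of order 10.

D_5 (also written D5)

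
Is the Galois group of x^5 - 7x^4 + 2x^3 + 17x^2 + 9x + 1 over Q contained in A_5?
Yes

The polynomial is irreducible of degree 5 over Q. Its discriminant is 7745089 = 2783^2, a perfect square. A Galois group lies in the alternating group exactly when the discriminant is a square in Q, so the Galois group (C_5) is contained in A_5.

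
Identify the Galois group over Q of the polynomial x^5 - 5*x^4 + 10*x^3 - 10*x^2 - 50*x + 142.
A_5 (order 60)

The polynomial f is an irreducible quintic over Q, so G = Gal(f/Q) is a transitive subgroup of S_5: one of C_5 (5T1, order 5), D_5 (5T2, order 10), F_20 (5T3, order 20), A_5 (5T4, order 60) or S_5 (5T5, order 120). The discriminant of f is 58564000000 = 242000^2, a perfect square, so G is contained in A_5. The transitive groups of degree 5 contained in A_5 are: C_5 (5T1, order 5), D_5 (5T2, order 10), A_5 (5T4, order 60). By Dedekind's theorem, for a prime p not dividing disc(f) the degrees of the irreducible factors of f mod p form the cycle type of an element of G. Factoring f modulo the 3 such primes p <= 13 (skipping 2, 5, 11, which divide the discriminant), each new pattern first appears at: mod 3: f = (x^5 + x^4 + x^3 + 2x^2 + x + 1), pattern 5; mod 13: f = (x + 5)(x + 7)(x^3 + 9x^2 + 10x + 10), pattern 3+1+1. No other pattern occurs in this range, so the set of observed cycle types is {5, 3+1+1}. Among the candidates above, the only group containing elements of all these cycle types is A_5 (5T4) — each of C_5 (5T1), D_5 (5T2) lacks at least one of them. Hence G = A_5 (5T4), of order 60.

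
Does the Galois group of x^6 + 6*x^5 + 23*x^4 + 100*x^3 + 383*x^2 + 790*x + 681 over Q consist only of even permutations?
No

The polynomial is irreducible of degree 6 over Q. Its discriminant is -7990769474338816, which is not a perfect square. A Galois group lies in the alternating group exactly when the discriminant is a square in Q, so the Galois group (S_4 x C_2) is not contained in A_6.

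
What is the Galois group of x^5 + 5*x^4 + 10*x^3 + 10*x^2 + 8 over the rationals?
The polynomial f is an irreducible quintic over Q, so G = Gal(f/Q) is a transitive subgroup of S_5: one of C_5 (5T1, order 5), D_5 (5T2, order 10), F_20 (5T3, order 20), A_5 (5T4, order 60) or S_5 (5T5, order 120). The discriminant of f is 64000000 = 8000^2, a perfect square, so G is contained in A_5. The transitive groups of degree 5 contained in A_5 are: C_5 (5T1, order 5), D_5 (5T2, order 10), A_5 (5T4, order 60). By Dedekind's theorem, for a prime p not dividing disc(f) the degrees of the irreducible factors of f mod p form the cycle type of an element of G. Factoring f modulo the 23 such primes p <= 97 (skipping 2, 5, which divide the discriminant), each new pattern first appears at: mod 3: f = (x + 1)(x^2 + 1)(x^2 + x + 2), pattern 2+2+1; mod 7: f = (x^5 + 5x^4 + 3x^3 + 3x^2 + 1), pattern 5. No other pattern occurs in this range, so the set of observed cycle types is {2+2+1, 5}. The candidates containing elements of all these cycle types are D_5 (5T2) of order 10, A_5 (5T4) of order 60; the others are excluded. The observed types are precisely the cycle types that occur in D_5 (5T2) (apart from the identity). Each of the other remaining candidates has further cycle types, and by the Chebotarev density theorem the matching factorization patterns would occur for a proportion of primes equal to their share of the group: A_5 (5T4) additionally contains elements of type 3+1+1 (20 of its 60 elements, about 33% of primes). None of the 23 primes tested shows any such pattern (for each of these groups the chance of that is below 10^-4), which rules them out. Hence G = D_5 (5T2), of order 10.

5T2: D_5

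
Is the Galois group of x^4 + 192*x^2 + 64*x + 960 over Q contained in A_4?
The polynomial is irreducible of degree 4 over Q. Its discriminant is 16743678345216 = 4091904^2, a perfect square. A Galois group lies in the alternating group exactly when the discriminant is a square in Q, so the Galois group (A_4) is contained in A_4.

Yes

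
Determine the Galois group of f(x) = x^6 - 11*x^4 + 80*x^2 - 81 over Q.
S_4 (order 24)

The polynomial f is an irreducible sextic over Q, so G = Gal(f/Q) is one of the 16 transitive subgroups 6T1, ..., 6T16 of S_6. The discriminant of f is 1859720085278784 = 43124472^2, a perfect square, so G is contained in A_6. The transitive groups of degree 6 contained in A_6 are: A_4 (6T4, order 12), S_4 (6T7, order 24), (C_3 x C_3) : C_4 (6T10, order 36), PSL(2,5) (6T12, order 60), A_6 (6T15, order 360). By Dedekind's theorem, for a prime p not dividing disc(f) the degrees of the irreducible factors of f mod p form the cycle type of an element of G. Factoring f modulo the 79 such primes p <= 431 (skipping 2, 3, 31, 139, which divide the discriminant), each new pattern first appears at: mod 5: f = (x^3 + 2x^2 + 4x + 4)(x^3 + 3x^2 + 4x + 1), pattern 3+3; mod 11: f = (x + 1)(x + 10)(x^2 + 5x + 2)(x^2 + 6x + 2), pattern 2+2+1+1; mod 13: f = (x^2 + 8)(x^4 + 7x^2 + 11), pattern 4+2; mod 67: f = (x + 4)(x + 21)(x + 31)(x + 36)(x + 46)(x + 63), pattern 1+1+1+1+1+1. No other pattern occurs in this range, so the set of observed cycle types is {3+3, 2+2+1+1, 4+2, 1+1+1+1+1+1}. The candidates containing elements of all these cycle types are S_4 (6T7) of order 24, (C_3 x C_3) : C_4 (6T10) of order 36, A_6 (6T15) of order 360; the others are excluded. The observed types are precisely the cycle types that occur in S_4 (6T7). Each of the other remaining candidates has further cycle types, and by the Chebotarev density theorem the matching factorization patterns would occur for a proportion of primes equal to their share of the group: (C_3 x C_3) : C_4 (6T10) additionally contains elements of type 3+1+1+1 (4 of its 36 elements, about 11% of primes); A_6 (6T15) additionally contains elements of type 5+1, 3+1+1+1 (184 of its 360 elements, about 51% of primes). None of the 79 primes tested shows any such pattern (for each of these groups the chance of that is below 10^-4), which rules them out. Hence G = S_4 (6T7), of order 24.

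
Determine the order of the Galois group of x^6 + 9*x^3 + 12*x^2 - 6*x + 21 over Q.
72

The degree of the splitting field over Q equals the order of the Galois group, so first determine the group. The polynomial f is an irreducible sextic over Q, so G = Gal(f/Q) is one of the 16 transitive subgroups 6T1, ..., 6T16 of S_6. The discriminant of f is -945145936107, which is not a perfect square, so G is not contained in A_6. The transitive groups of degree 6 not contained in A_6 are: C_6 (6T1, order 6), S_3 (6T2, order 6), D_6 (6T3, order 12), C_3 x S_3 (6T5, order 18), A_4 x C_2 (6T6, order 24), S_4 (6T8, order 24), S_3 x S_3 (6T9, order 36), S_4 x C_2 (6T11, order 48), (S_3 x S_3) : C_2 (6T13, order 72), PGL(2,5) (6T14, order 120), S_6 (6T16, order 720). By Dedekind's theorem, for a prime p not dividing disc(f) the degrees of the irreducible factors of f mod p form the cycle type of an element of G. Factoring f modulo the 27 such primes p <= 127 (skipping 3, 17, 19, 43, which divide the discriminant), each new pattern first appears at: mod 2: f = (x^6 + x^3 + 1), pattern 6; mod 7: f = (x)(x^2 + 4)(x^3 + 3x + 2), pattern 3+2+1; mod 11: f = (x^2 + 2x + 10)(x^4 + 9x^3 + 5x^2 + 8x + 1), pattern 4+2; mod 13: f = (x + 4)(x + 6)(x^2 + 7x + 11)(x^2 + 9x + 2), pattern 2+2+1+1; mod 61: f = (x + 6)(x + 20)(x + 35)(x + 49)(x^2 + 12x + 29), pattern 2+1+1+1+1; mod 97: f = (x + 13)(x + 25)(x + 59)(x^3 + 52x + 40), pattern 3+1+1+1; mod 113: f = (x^2 + 37)(x^2 + 52x + 35)(x^2 + 61x + 33), pattern 2+2+2; mod 127: f = (x^3 + 49x + 24)(x^3 + 78x + 112), pattern 3+3. No other pattern occurs in this range, so the set of observed cycle types is {6, 3+2+1, 4+2, 2+2+1+1, 2+1+1+1+1, 3+1+1+1, 2+2+2, 3+3}. The candidates containing elements of all these cycle types are (S_3 x S_3) : C_2 (6T13) of order 72, S_6 (6T16) of order 720; the others are excluded. The observed types are precisely the cycle types that occur in (S_3 x S_3) : C_2 (6T13) (apart from the identity). Each of the other remaining candidates has further cycle types, and by the Chebotarev density theorem the matching factorization patterns would occur for a proportion of primes equal to their share of the group: S_6 (6T16) additionally contains elements of type 5+1, 4+1+1 (234 of its 720 elements, about 32% of primes). None of the 27 primes tested shows any such pattern (for each of these groups the chance of that is below 10^-4), which rules them out. Hence G = (S_3 x S_3) : C_2 (6T13), of order 72. The Galois group (S_3 x S_3) : C_2 (6T13) has order 72, so the splitting field has degree 72 over Q.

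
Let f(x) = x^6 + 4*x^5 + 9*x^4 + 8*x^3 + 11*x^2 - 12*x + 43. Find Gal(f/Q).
C_6 (order 6)

The polynomial f is an irreducible sextic over Q, so G = Gal(f/Q) is one of the 16 transitive subgroups 6T1, ..., 6T16 of S_6. The discriminant of f is -18046378835968, which is not a perfect square, so G is not contained in A_6. The transitive groups of degree 6 not contained in A_6 are: C_6 (6T1, order 6), S_3 (6T2, order 6), D_6 (6T3, order 12), C_3 x S_3 (6T5, order 18), A_4 x C_2 (6T6, order 24), S_4 (6T8, order 24), S_3 x S_3 (6T9, order 36), S_4 x C_2 (6T11, order 48), (S_3 x S_3) : C_2 (6T13, order 72), PGL(2,5) (6T14, order 120), S_6 (6T16, order 720). By Dedekind's theorem, for a prime p not dividing disc(f) the degrees of the irreducible factors of f mod p form the cycle type of an element of G. Factoring f modulo the 37 such primes p <= 167 (skipping 2, 7, which divide the discriminant), each new pattern first appears at: mod 3: f = (x^6 + x^5 + 2x^3 + 2x^2 + 1), pattern 6; mod 11: f = (x^3 + 10x + 8)(x^3 + 4x^2 + 10x + 4), pattern 3+3; mod 13: f = (x^2 + 3x + 6)(x^2 + 5x + 8)(x^2 + 9x + 12), pattern 2+2+2; mod 29: f = (x + 4)(x + 12)(x + 15)(x + 18)(x + 20)(x + 22), pattern 1+1+1+1+1+1. No other pattern occurs in this range, so the set of observed cycle types is {6, 3+3, 2+2+2, 1+1+1+1+1+1}. The candidates containing elements of all these cycle types are C_6 (6T1) of order 6, D_6 (6T3) of order 12, C_3 x S_3 (6T5) of order 18, A_4 x C_2 (6T6) of order 24, S_3 x S_3 (6T9) of order 36, S_4 x C_2 (6T11) of order 48, (S_3 x S_3) : C_2 (6T13) of order 72, PGL(2,5) (6T14) of order 120, S_6 (6T16) of order 720; the others are excluded. The observed types are precisely the cycle types that occur in C_6 (6T1). Each of the other remaining candidates has further cycle types, and by the Chebotarev density theorem the matching factorization patterns would occur for a proportion of primes equal to their share of the group: D_6 (6T3) additionally contains elements of type 2+2+1+1 (3 of its 12 elements, about 25% of primes); C_3 x S_3 (6T5) additionally contains elements of type 3+1+1+1 (4 of its 18 elements, about 22% of primes); A_4 x C_2 (6T6) additionally contains elements of type 2+2+1+1, 2+1+1+1+1 (6 of its 24 elements, about 25% of primes); S_3 x S_3 (6T9) additionally contains elements of type 3+1+1+1, 2+2+1+1 (13 of its 36 elements, about 36% of primes); S_4 x C_2 (6T11) additionally contains elements of type 4+2, 4+1+1, 2+2+1+1, 2+1+1+1+1 (24 of its 48 elements, about 50% of primes); (S_3 x S_3) : C_2 (6T13) additionally contains elements of type 4+2, 3+2+1, 3+1+1+1, 2+2+1+1, 2+1+1+1+1 (49 of its 72 elements, about 68% of primes); PGL(2,5) (6T14) additionally contains elements of type 5+1, 4+1+1, 2+2+1+1 (69 of its 120 elements, about 58% of primes); S_6 (6T16) additionally contains elements of type 5+1, 4+2, 4+1+1, 3+2+1, 3+1+1+1, 2+2+1+1, 2+1+1+1+1 (544 of its 720 elements, about 76% of primes). None of the 37 primes tested shows any such pattern (for each of these groups the chance of that is below 10^-4), which rules them out. Hence G = C_6 (6T1), of order 6.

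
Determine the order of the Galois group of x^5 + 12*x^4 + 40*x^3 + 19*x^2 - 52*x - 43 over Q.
The degree of the splitting field over Q equals the order of the Galois group, so first determine the group. The polynomial f is an irreducible quintic over Q, so G = Gal(f/Q) is a transitive subgroup of S_5: one of C_5 (5T1, order 5), D_5 (5T2, order 10), F_20 (5T3, order 20), A_5 (5T4, order 60) or S_5 (5T5, order 120). The discriminant of f is 115971361 = 10769^2, a perfect square, so G is contained in A_5. The transitive groups of degree 5 contained in A_5 are: C_5 (5T1, order 5), D_5 (5T2, order 10), A_5 (5T4, order 60). By Dedekind's theorem, for a prime p not dividing disc(f) the degrees of the irreducible factors of f mod p form the cycle type of an element of G. Factoring f modulo the 14 such primes p <= 47 (skipping 11, which divides the discriminant), each new pattern first appears at: mod 2: f = (x^5 + x^2 + 1), pattern 5; mod 23: f = (x + 2)(x + 8)(x + 12)(x + 14)(x + 22), pattern 1+1+1+1+1. No other pattern occurs in this range, so the set of observed cycle types is {5, 1+1+1+1+1}. The candidates containing elements of all these cycle types are C_5 (5T1) of order 5, D_5 (5T2) of order 10, A_5 (5T4) of order 60; the others are excluded. The observed types are precisely the cycle types that occur in C_5 (5T1). Each of the other remaining candidates has further cycle types, and by the Chebotarev density theorem the matching factorization patterns would occur for a proportion of primes equal to their share of the group: D_5 (5T2) additionally contains elements of type 2+2+1 (5 of its 10 elements, about 50% of primes); A_5 (5T4) additionally contains elements of type 3+1+1, 2+2+1 (35 of its 60 elements, about 58% of primes). None of the 14 primes tested shows any such pattern (for each of these groups the chance of that is below 10^-4), which rules them out. Hence G = C_5 (5T1), of order 5. The Galois group C_5 (5T1) has order 5, so the splitting field has degree 5 over Q.

5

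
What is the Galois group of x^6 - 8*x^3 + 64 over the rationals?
The polynomial f is an irreducible sextic over Q, so G = Gal(f/Q) is one of the 16 transitive subgroups 6T1, ..., 6T16 of S_6. The discriminant of f is -21134460321792, which is not a perfect square, so G is not contained in A_6. The transitive groups of degree 6 not contained in A_6 are: C_6 (6T1, order 6), S_3 (6T2, order 6), D_6 (6T3, order 12), C_3 x S_3 (6T5, order 18), A_4 x C_2 (6T6, order 24), S_4 (6T8, order 24), S_3 x S_3 (6T9, order 36), S_4 x C_2 (6T11, order 48), (S_3 x S_3) : C_2 (6T13, order 72), PGL(2,5) (6T14, order 120), S_6 (6T16, order 720). By Dedekind's theorem, for a prime p not dividing disc(f) the degrees of the irreducible factors of f mod p form the cycle type of an element of G. Factoring f modulo the 37 such primes p <= 167 (skipping 2, 3, which divide the discriminant), each new pattern first appears at: mod 5: f = (x^6 + 2x^3 + 4), pattern 6; mod 7: f = (x^3 + 2)(x^3 + 4), pattern 3+3; mod 17: f = (x^2 + 9x + 4)(x^2 + 11x + 4)(x^2 + 14x + 4), pattern 2+2+2; mod 19: f = (x + 8)(x + 10)(x + 12)(x + 13)(x + 15)(x + 18), pattern 1+1+1+1+1+1. No other pattern occurs in this range, so the set of observed cycle types is {6, 3+3, 2+2+2, 1+1+1+1+1+1}. The candidates containing elements of all these cycle types are C_6 (6T1) of order 6, D_6 (6T3) of order 12, C_3 x S_3 (6T5) of order 18, A_4 x C_2 (6T6) of order 24, S_3 x S_3 (6T9) of order 36, S_4 x C_2 (6T11) of order 48, (S_3 x S_3) : C_2 (6T13) of order 72, PGL(2,5) (6T14) of order 120, S_6 (6T16) of order 720; the others are excluded. The observed types are precisely the cycle types that occur in C_6 (6T1). Each of the other remaining candidates has further cycle types, and by the Chebotarev density theorem the matching factorization patterns would occur for a proportion of primes equal to their share of the group: D_6 (6T3) additionally contains elements of type 2+2+1+1 (3 of its 12 elements, about 25% of primes); C_3 x S_3 (6T5) additionally contains elements of type 3+1+1+1 (4 of its 18 elements, about 22% of primes); A_4 x C_2 (6T6) additionally contains elements of type 2+2+1+1, 2+1+1+1+1 (6 of its 24 elements, about 25% of primes); S_3 x S_3 (6T9) additionally contains elements of type 3+1+1+1, 2+2+1+1 (13 of its 36 elements, about 36% of primes); S_4 x C_2 (6T11) additionally contains elements of type 4+2, 4+1+1, 2+2+1+1, 2+1+1+1+1 (24 of its 48 elements, about 50% of primes); (S_3 x S_3) : C_2 (6T13) additionally contains elements of type 4+2, 3+2+1, 3+1+1+1, 2+2+1+1, 2+1+1+1+1 (49 of its 72 elements, about 68% of primes); PGL(2,5) (6T14) additionally contains elements of type 5+1, 4+1+1, 2+2+1+1 (69 of its 120 elements, about 58% of primes); S_6 (6T16) additionally contains elements of type 5+1, 4+2, 4+1+1, 3+2+1, 3+1+1+1, 2+2+1+1, 2+1+1+1+1 (544 of its 720 elements, about 76% of primes). None of the 37 primes tested shows any such pattern (for each of these groups the chance of that is below 10^-4), which rules them out. Hence G = C_6 (6T1), of order 6.

C_6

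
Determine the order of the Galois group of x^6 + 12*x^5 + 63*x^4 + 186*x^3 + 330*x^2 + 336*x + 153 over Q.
The degree of the splitting field over Q equals the order of the Galois group, so first determine the group. The polynomial f is an irreducible sextic over Q, so G = Gal(f/Q) is one of the 16 transitive subgroups 6T1, ..., 6T16 of S_6. The discriminant of f is -16003008, which is not a perfect square, so G is not contained in A_6. The transitive groups of degree 6 not contained in A_6 are: C_6 (6T1, order 6), S_3 (6T2, order 6), D_6 (6T3, order 12), C_3 x S_3 (6T5, order 18), A_4 x C_2 (6T6, order 24), S_4 (6T8, order 24), S_3 x S_3 (6T9, order 36), S_4 x C_2 (6T11, order 48), (S_3 x S_3) : C_2 (6T13, order 72), PGL(2,5) (6T14, order 120), S_6 (6T16, order 720). By Dedekind's theorem, for a prime p not dividing disc(f) the degrees of the irreducible factors of f mod p form the cycle type of an element of G. Factoring f modulo the 21 such primes p <= 89 (skipping 2, 3, 7, which divide the discriminant), each new pattern first appears at: mod 5: f = (x^6 + 2x^5 + 3x^4 + x^3 + x + 3), pattern 6; mod 11: f = (x + 4)(x^5 + 8x^4 + 9x^3 + 7x^2 + 5x + 8), pattern 5+1; mod 13: f = (x + 1)(x + 10)(x^4 + x^3 + 3x^2 + 1), pattern 4+1+1; mod 23: f = (x + 18)(x + 22)(x^2 + 19x + 5)(x^2 + 22x + 19), pattern 2+2+1+1; mod 43: f = (x^3 + 25x^2 + 35)(x^3 + 30x^2 + x + 40), pattern 3+3; mod 61: f = (x^2 + 18x + 30)(x^2 + 22x + 52)(x^2 + 33x + 34), pattern 2+2+2. No other pattern occurs in this range, so the set of observed cycle types is {6, 5+1, 4+1+1, 2+2+1+1, 3+3, 2+2+2}. The candidates containing elements of all these cycle types are PGL(2,5) (6T14) of order 120, S_6 (6T16) of order 720; the others are excluded. The observed types are precisely the cycle types that occur in PGL(2,5) (6T14) (apart from the identity). Each of the other remaining candidates has further cycle types, and by the Chebotarev density theorem the matching factorization patterns would occur for a proportion of primes equal to their share of the group: S_6 (6T16) additionally contains elements of type 4+2, 3+2+1, 3+1+1+1, 2+1+1+1+1 (265 of its 720 elements, about 37% of primes). None of the 21 primes tested shows any such pattern (for each of these groups the chance of that is below 10^-4), which rules them out. Hence G = PGL(2,5) (6T14), of order 120. The Galois group PGL(2,5) (6T14) has order 120, so the splitting field has degree 120 over Q.

120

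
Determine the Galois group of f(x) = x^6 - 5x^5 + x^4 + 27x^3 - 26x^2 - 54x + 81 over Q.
The polynomial f is an irreducible sextic over Q, so G = Gal(f/Q) is one of the 16 transitive subgroups 6T1, ..., 6T16 of S_6. The discriminant of f is 1064390625 = 32625^2, a perfect square, so G is contained in A_6. The transitive groups of degree 6 contained in A_6 are: A_4 (6T4, order 12), S_4 (6T7, order 24), (C_3 x C_3) : C_4 (6T10, order 36), PSL(2,5) (6T12, order 60), A_6 (6T15, order 360). By Dedekind's theorem, for a prime p not dividing disc(f) the degrees of the irreducible factors of f mod p form the cycle type of an element of G. Factoring f modulo the 19 such primes p <= 79 (skipping 3, 5, 29, which divide the discriminant), each new pattern first appears at: mod 2: f = (x^2 + x + 1)(x^4 + x + 1), pattern 4+2; mod 11: f = (x^3 + 8x^2 + 8x + 2)(x^3 + 9x^2 + 9x + 2), pattern 3+3; mod 19: f = (x + 7)(x + 11)(x^2 + 4x + 15)(x^2 + 11x + 13), pattern 2+2+1+1; mod 61: f = (x + 4)(x + 8)(x + 55)(x^3 + 50x^2 + 46x + 52), pattern 3+1+1+1. No other pattern occurs in this range, so the set of observed cycle types is {4+2, 3+3, 2+2+1+1, 3+1+1+1}. The candidates containing elements of all these cycle types are (C_3 x C_3) : C_4 (6T10) of order 36, A_6 (6T15) of order 360; the others are excluded. The observed types are precisely the cycle types that occur in (C_3 x C_3) : C_4 (6T10) (apart from the identity). Each of the other remaining candidates has further cycle types, and by the Chebotarev density theorem the matching factorization patterns would occur for a proportion of primes equal to their share of the group: A_6 (6T15) additionally contains elements of type 5+1 (144 of its 360 elements, about 40% of primes). None of the 19 primes tested shows any such pattern (for each of these groups the chance of that is below 10^-4), which rules them out. Hence G = (C_3 x C_3) : C_4 (6T10), of order 36.

(C_3 x C_3) : C_4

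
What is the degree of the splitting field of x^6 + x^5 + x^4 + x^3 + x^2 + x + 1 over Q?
The degree of the splitting field over Q equals the order of the Galois group, so first determine the group. The polynomial f is an irreducible sextic over Q, so G = Gal(f/Q) is one of the 16 transitive subgroups 6T1, ..., 6T16 of S_6. The discriminant of f is -16807, which is not a perfect square, so G is not contained in A_6. The transitive groups of degree 6 not contained in A_6 are: C_6 (6T1, order 6), S_3 (6T2, order 6), D_6 (6T3, order 12), C_3 x S_3 (6T5, order 18), A_4 x C_2 (6T6, order 24), S_4 (6T8, order 24), S_3 x S_3 (6T9, order 36), S_4 x C_2 (6T11, order 48), (S_3 x S_3) : C_2 (6T13, order 72), PGL(2,5) (6T14, order 120), S_6 (6T16, order 720). By Dedekind's theorem, for a prime p not dividing disc(f) the degrees of the irreducible factors of f mod p form the cycle type of an element of G. Factoring f modulo the 37 such primes p <= 163 (skipping 7, which divides the discriminant), each new pattern first appears at: mod 2: f = (x^3 + x + 1)(x^3 + x^2 + 1), pattern 3+3; mod 3: f = (x^6 + x^5 + x^4 + x^3 + x^2 + x + 1), pattern 6; mod 13: f = (x^2 + 3x + 1)(x^2 + 5x + 1)(x^2 + 6x + 1), pattern 2+2+2; mod 29: f = (x + 4)(x + 5)(x + 6)(x + 9)(x + 13)(x + 22), pattern 1+1+1+1+1+1. No other pattern occurs in this range, so the set of observed cycle types is {3+3, 6, 2+2+2, 1+1+1+1+1+1}. The candidates containing elements of all these cycle types are C_6 (6T1) of order 6, D_6 (6T3) of order 12, C_3 x S_3 (6T5) of order 18, A_4 x C_2 (6T6) of order 24, S_3 x S_3 (6T9) of order 36, S_4 x C_2 (6T11) of order 48, (S_3 x S_3) : C_2 (6T13) of order 72, PGL(2,5) (6T14) of order 120, S_6 (6T16) of order 720; the others are excluded. The observed types are precisely the cycle types that occur in C_6 (6T1). Each of the other remaining candidates has further cycle types, and by the Chebotarev density theorem the matching factorization patterns would occur for a proportion of primes equal to their share of the group: D_6 (6T3) additionally contains elements of type 2+2+1+1 (3 of its 12 elements, about 25% of primes); C_3 x S_3 (6T5) additionally contains elements of type 3+1+1+1 (4 of its 18 elements, about 22% of primes); A_4 x C_2 (6T6) additionally contains elements of type 2+2+1+1, 2+1+1+1+1 (6 of its 24 elements, about 25% of primes); S_3 x S_3 (6T9) additionally contains elements of type 3+1+1+1, 2+2+1+1 (13 of its 36 elements, about 36% of primes); S_4 x C_2 (6T11) additionally contains elements of type 4+2, 4+1+1, 2+2+1+1, 2+1+1+1+1 (24 of its 48 elements, about 50% of primes); (S_3 x S_3) : C_2 (6T13) additionally contains elements of type 4+2, 3+2+1, 3+1+1+1, 2+2+1+1, 2+1+1+1+1 (49 of its 72 elements, about 68% of primes); PGL(2,5) (6T14) additionally contains elements of type 5+1, 4+1+1, 2+2+1+1 (69 of its 120 elements, about 58% of primes); S_6 (6T16) additionally contains elements of type 5+1, 4+2, 4+1+1, 3+2+1, 3+1+1+1, 2+2+1+1, 2+1+1+1+1 (544 of its 720 elements, about 76% of primes). None of the 37 primes tested shows any such pattern (for each of these groups the chance of that is below 10^-4), which rules them out. Hence G = C_6 (6T1), of order 6. The Galois group C_6 (6T1) has order 6, so the splitting field has degree 6 over Q.

6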